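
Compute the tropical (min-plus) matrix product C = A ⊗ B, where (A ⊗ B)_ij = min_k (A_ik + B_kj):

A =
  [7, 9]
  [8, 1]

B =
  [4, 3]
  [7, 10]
A ⊗ B =
  [11, 10]
  [8, 11]

Apply the min-plus product entry-by-entry:
  C[0][0] = min over k of (A[0][0] + B[0][0] = 7 + 4 = 11, A[0][1] + B[1][0] = 9 + 7 = 16) = 11 (attained at k = 0)
  C[0][1] = min over k of (A[0][0] + B[0][1] = 7 + 3 = 10, A[0][1] + B[1][1] = 9 + 10 = 19) = 10 (attained at k = 0)
  C[1][0] = min over k of (A[1][0] + B[0][0] = 8 + 4 = 12, A[1][1] + B[1][0] = 1 + 7 = 8) = 8 (attained at k = 1)
  C[1][1] = min over k of (A[1][0] + B[0][1] = 8 + 3 = 11, A[1][1] + B[1][1] = 1 + 10 = 11) = 11 (attained at k = 0)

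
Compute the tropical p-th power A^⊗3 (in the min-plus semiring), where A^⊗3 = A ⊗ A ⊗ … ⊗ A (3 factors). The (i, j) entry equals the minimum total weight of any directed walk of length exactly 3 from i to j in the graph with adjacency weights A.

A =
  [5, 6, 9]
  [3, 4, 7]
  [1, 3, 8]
A^⊗3 =
  [13, 14, 17]
  [11, 12, 15]
  [10, 11, 14]

Each entry (A^⊗3)_ij equals the minimum over all length-3 walks i = v_0 → v_1 → … → v_3 = j of Σ_t A[v_t][v_{t+1}]. For example, for (i, j) = (0, 2) we minimise over 9 possible intermediate vertex sequences; the minimum is 17, attained along the walk 0 → 1 → 1 → 2.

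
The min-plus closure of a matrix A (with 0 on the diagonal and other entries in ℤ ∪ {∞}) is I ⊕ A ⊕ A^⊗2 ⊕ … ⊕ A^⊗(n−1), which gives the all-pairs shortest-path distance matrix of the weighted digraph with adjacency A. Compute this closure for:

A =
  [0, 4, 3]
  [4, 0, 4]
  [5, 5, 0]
Closure =
  [0, 4, 3]
  [4, 0, 4]
  [5, 5, 0]

This is the Floyd-Warshall all-pairs shortest-path computation. For each intermediate vertex k = 0, 1, …, 2, update dist[i][j] ← min(dist[i][j], dist[i][k] + dist[k][j]). The final matrix gives, for each (i, j), the minimum total weight of any directed path from i to j (possibly empty when i = j).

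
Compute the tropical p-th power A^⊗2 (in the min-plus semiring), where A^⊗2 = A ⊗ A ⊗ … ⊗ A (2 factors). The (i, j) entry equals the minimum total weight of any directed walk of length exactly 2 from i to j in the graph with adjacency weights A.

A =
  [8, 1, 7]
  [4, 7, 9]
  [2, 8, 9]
A^⊗2 =
  [5, 8, 10]
  [11, 5, 11]
  [10, 3, 9]

Each entry (A^⊗2)_ij equals the minimum over all length-2 walks i = v_0 → v_1 → … → v_2 = j of Σ_t A[v_t][v_{t+1}]. For example, for (i, j) = (0, 2) we minimise over 3 possible intermediate vertex sequences; the minimum is 10, attained along the walk 0 → 1 → 2.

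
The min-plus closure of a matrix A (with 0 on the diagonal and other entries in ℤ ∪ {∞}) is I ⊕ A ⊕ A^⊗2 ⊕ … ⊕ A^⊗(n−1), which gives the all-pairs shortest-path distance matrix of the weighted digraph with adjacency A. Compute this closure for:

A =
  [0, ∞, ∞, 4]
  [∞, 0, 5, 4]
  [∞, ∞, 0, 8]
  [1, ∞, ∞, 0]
Closure =
  [0, ∞, ∞, 4]
  [5, 0, 5, 4]
  [9, ∞, 0, 8]
  [1, ∞, ∞, 0]

This is the Floyd-Warshall all-pairs shortest-path computation. For each intermediate vertex k = 0, 1, …, 3, update dist[i][j] ← min(dist[i][j], dist[i][k] + dist[k][j]). The final matrix gives, for each (i, j), the minimum total weight of any directed path from i to j (possibly empty when i = j).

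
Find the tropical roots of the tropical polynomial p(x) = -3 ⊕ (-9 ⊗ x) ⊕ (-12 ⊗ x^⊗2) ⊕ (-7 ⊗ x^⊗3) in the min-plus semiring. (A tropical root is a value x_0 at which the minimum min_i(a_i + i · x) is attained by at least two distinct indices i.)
Roots: {-5, 3, 6}

Each tropical root is a break point of the lower envelope of the lines y = a_i + i · x (there are 4 lines, with slopes 0, 1, ..., 3). Only the lines that attain the minimum somewhere contribute to roots; other lines are dominated. Here the surviving (envelope) indices are i = 3, i = 2, i = 1, i = 0.
Intersections between consecutive envelope lines give the roots: for adjacent envelope indices i < j the intersection is x = (a_i − a_j) / (j − i). Reading off the sorted break points: {-5, 3, 6}.
Verification: at each break x_0, at least two indices attain the minimum of min_i(a_i + i · x_0).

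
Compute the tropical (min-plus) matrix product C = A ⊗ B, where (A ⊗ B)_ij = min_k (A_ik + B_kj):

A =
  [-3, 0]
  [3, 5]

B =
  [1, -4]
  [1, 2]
A ⊗ B =
  [-2, -7]
  [4, -1]

Apply the min-plus product entry-by-entry:
  C[0][0] = min over k of (A[0][0] + B[0][0] = -3 + 1 = -2, A[0][1] + B[1][0] = 0 + 1 = 1) = -2 (attained at k = 0)
  C[0][1] = min over k of (A[0][0] + B[0][1] = -3 + -4 = -7, A[0][1] + B[1][1] = 0 + 2 = 2) = -7 (attained at k = 0)
  C[1][0] = min over k of (A[1][0] + B[0][0] = 3 + 1 = 4, A[1][1] + B[1][0] = 5 + 1 = 6) = 4 (attained at k = 0)
  C[1][1] = min over k of (A[1][0] + B[0][1] = 3 + -4 = -1, A[1][1] + B[1][1] = 5 + 2 = 7) = -1 (attained at k = 0)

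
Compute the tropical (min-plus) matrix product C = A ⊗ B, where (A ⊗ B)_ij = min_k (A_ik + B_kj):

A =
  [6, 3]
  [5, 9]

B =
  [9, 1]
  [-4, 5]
A ⊗ B =
  [-1, 7]
  [5, 6]

Apply the min-plus product entry-by-entry:
  C[0][0] = min over k of (A[0][0] + B[0][0] = 6 + 9 = 15, A[0][1] + B[1][0] = 3 + -4 = -1) = -1 (attained at k = 1)
  C[0][1] = min over k of (A[0][0] + B[0][1] = 6 + 1 = 7, A[0][1] + B[1][1] = 3 + 5 = 8) = 7 (attained at k = 0)
  C[1][0] = min over k of (A[1][0] + B[0][0] = 5 + 9 = 14, A[1][1] + B[1][0] = 9 + -4 = 5) = 5 (attained at k = 1)
  C[1][1] = min over k of (A[1][0] + B[0][1] = 5 + 1 = 6, A[1][1] + B[1][1] = 9 + 5 = 14) = 6 (attained at k = 0)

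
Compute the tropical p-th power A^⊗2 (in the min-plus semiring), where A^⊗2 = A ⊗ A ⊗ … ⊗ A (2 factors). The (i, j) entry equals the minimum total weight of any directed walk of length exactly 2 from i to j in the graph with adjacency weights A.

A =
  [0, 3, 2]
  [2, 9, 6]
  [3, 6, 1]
A^⊗2 =
  [0, 3, 2]
  [2, 5, 4]
  [3, 6, 2]

Each entry (A^⊗2)_ij equals the minimum over all length-2 walks i = v_0 → v_1 → … → v_2 = j of Σ_t A[v_t][v_{t+1}]. For example, for (i, j) = (0, 2) we minimise over 3 possible intermediate vertex sequences; the minimum is 2, attained along the walk 0 → 0 → 2.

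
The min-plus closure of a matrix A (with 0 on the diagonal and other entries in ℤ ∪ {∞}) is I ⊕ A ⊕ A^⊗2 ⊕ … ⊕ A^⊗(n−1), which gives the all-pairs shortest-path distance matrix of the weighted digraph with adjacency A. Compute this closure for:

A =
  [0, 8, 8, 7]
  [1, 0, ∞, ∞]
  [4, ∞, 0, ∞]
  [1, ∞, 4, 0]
Closure =
  [0, 8, 8, 7]
  [1, 0, 9, 8]
  [4, 12, 0, 11]
  [1, 9, 4, 0]

This is the Floyd-Warshall all-pairs shortest-path computation. For each intermediate vertex k = 0, 1, …, 3, update dist[i][j] ← min(dist[i][j], dist[i][k] + dist[k][j]). The final matrix gives, for each (i, j), the minimum total weight of any directed path from i to j (possibly empty when i = j).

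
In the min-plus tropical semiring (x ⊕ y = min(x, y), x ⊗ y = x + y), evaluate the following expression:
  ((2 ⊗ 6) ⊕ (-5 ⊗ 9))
((2 ⊗ 6) ⊕ (-5 ⊗ 9)) = 4

Expand innermost to outermost. Recall ⊕ takes the minimum of its arguments and ⊗ takes their sum. Working out the expression ((2 ⊗ 6) ⊕ (-5 ⊗ 9)) gives 4.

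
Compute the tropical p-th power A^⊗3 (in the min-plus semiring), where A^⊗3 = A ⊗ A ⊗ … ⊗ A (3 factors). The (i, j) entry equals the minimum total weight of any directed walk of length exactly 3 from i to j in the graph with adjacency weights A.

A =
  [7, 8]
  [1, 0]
A^⊗3 =
  [9, 8]
  [1, 0]

Each entry (A^⊗3)_ij equals the minimum over all length-3 walks i = v_0 → v_1 → … → v_3 = j of Σ_t A[v_t][v_{t+1}]. For example, for (i, j) = (0, 1) we minimise over 4 possible intermediate vertex sequences; the minimum is 8, attained along the walk 0 → 1 → 1 → 1.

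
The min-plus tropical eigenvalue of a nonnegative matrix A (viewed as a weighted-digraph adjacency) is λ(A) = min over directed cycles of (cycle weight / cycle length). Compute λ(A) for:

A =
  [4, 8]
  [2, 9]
λ(A) = 4

Enumerate directed cycles and compute their means (weight / length). Sample:
  cycle 0 → 0: weight = 4, length = 1, mean = 4/1 ≈ 4.000
  cycle 1 → 1: weight = 9, length = 1, mean = 9/1 ≈ 9.000
  cycle 0 → 1 → 0: weight = 10, length = 2, mean = 10/2 ≈ 5.000
  cycle 1 → 0 → 1: weight = 10, length = 2, mean = 10/2 ≈ 5.000
Minimum mean = 4.000, attained e.g. along the cycle 0 → 0 with weight 4 and length 1. So λ(A) = 4/1 = 4.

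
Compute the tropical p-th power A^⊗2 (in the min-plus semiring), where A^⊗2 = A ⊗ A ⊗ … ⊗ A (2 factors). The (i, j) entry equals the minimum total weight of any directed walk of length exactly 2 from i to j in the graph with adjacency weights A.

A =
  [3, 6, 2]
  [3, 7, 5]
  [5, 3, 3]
A^⊗2 =
  [6, 5, 5]
  [6, 8, 5]
  [6, 6, 6]

Each entry (A^⊗2)_ij equals the minimum over all length-2 walks i = v_0 → v_1 → … → v_2 = j of Σ_t A[v_t][v_{t+1}]. For example, for (i, j) = (0, 2) we minimise over 3 possible intermediate vertex sequences; the minimum is 5, attained along the walk 0 → 0 → 2.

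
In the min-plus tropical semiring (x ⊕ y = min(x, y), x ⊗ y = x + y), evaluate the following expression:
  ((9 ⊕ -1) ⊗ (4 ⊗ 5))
((9 ⊕ -1) ⊗ (4 ⊗ 5)) = 8

Expand innermost to outermost. Recall ⊕ takes the minimum of its arguments and ⊗ takes their sum. Working out the expression ((9 ⊕ -1) ⊗ (4 ⊗ 5)) gives 8.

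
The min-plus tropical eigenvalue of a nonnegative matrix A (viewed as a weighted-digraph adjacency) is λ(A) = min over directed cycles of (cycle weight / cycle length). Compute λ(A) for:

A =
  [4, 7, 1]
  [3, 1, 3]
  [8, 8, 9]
λ(A) = 1

Enumerate directed cycles and compute their means (weight / length). Sample:
  cycle 0 → 0: weight = 4, length = 1, mean = 4/1 ≈ 4.000
  cycle 1 → 1: weight = 1, length = 1, mean = 1/1 ≈ 1.000
  cycle 2 → 2: weight = 9, length = 1, mean = 9/1 ≈ 9.000
  cycle 0 → 1 → 0: weight = 10, length = 2, mean = 10/2 ≈ 5.000
  cycle 0 → 2 → 0: weight = 9, length = 2, mean = 9/2 ≈ 4.500
  cycle 1 → 0 → 1: weight = 10, length = 2, mean = 10/2 ≈ 5.000
Minimum mean = 1.000, attained e.g. along the cycle 1 → 1 with weight 1 and length 1. So λ(A) = 1/1 = 1.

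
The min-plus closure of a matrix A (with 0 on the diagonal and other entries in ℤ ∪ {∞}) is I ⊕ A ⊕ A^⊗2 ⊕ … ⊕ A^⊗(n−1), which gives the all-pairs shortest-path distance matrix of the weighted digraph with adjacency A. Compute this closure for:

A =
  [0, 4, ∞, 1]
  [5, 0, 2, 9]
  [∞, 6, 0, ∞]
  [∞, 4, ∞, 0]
Closure =
  [0, 4, 6, 1]
  [5, 0, 2, 6]
  [11, 6, 0, 12]
  [9, 4, 6, 0]

This is the Floyd-Warshall all-pairs shortest-path computation. For each intermediate vertex k = 0, 1, …, 3, update dist[i][j] ← min(dist[i][j], dist[i][k] + dist[k][j]). The final matrix gives, for each (i, j), the minimum total weight of any directed path from i to j (possibly empty when i = j).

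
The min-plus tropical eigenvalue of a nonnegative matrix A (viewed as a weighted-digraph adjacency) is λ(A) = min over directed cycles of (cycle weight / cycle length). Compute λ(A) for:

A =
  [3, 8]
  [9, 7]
λ(A) = 3

Enumerate directed cycles and compute their means (weight / length). Sample:
  cycle 0 → 0: weight = 3, length = 1, mean = 3/1 ≈ 3.000
  cycle 1 → 1: weight = 7, length = 1, mean = 7/1 ≈ 7.000
  cycle 0 → 1 → 0: weight = 17, length = 2, mean = 17/2 ≈ 8.500
  cycle 1 → 0 → 1: weight = 17, length = 2, mean = 17/2 ≈ 8.500
Minimum mean = 3.000, attained e.g. along the cycle 0 → 0 with weight 3 and length 1. So λ(A) = 3/1 = 3.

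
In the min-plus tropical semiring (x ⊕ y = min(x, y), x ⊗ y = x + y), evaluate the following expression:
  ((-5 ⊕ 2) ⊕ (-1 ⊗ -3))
((-5 ⊕ 2) ⊕ (-1 ⊗ -3)) = -5

Expand innermost to outermost. Recall ⊕ takes the minimum of its arguments and ⊗ takes their sum. Working out the expression ((-5 ⊕ 2) ⊕ (-1 ⊗ -3)) gives -5.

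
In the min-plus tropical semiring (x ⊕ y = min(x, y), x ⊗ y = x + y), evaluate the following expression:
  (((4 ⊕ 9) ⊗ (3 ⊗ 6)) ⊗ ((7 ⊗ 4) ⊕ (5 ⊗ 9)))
(((4 ⊕ 9) ⊗ (3 ⊗ 6)) ⊗ ((7 ⊗ 4) ⊕ (5 ⊗ 9))) = 24

Expand innermost to outermost. Recall ⊕ takes the minimum of its arguments and ⊗ takes their sum. Working out the expression (((4 ⊕ 9) ⊗ (3 ⊗ 6)) ⊗ ((7 ⊗ 4) ⊕ (5 ⊗ 9))) gives 24.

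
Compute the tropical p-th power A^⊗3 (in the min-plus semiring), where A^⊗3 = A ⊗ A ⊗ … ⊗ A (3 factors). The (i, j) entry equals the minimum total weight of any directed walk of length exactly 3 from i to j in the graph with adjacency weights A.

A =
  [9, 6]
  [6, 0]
A^⊗3 =
  [12, 6]
  [6, 0]

Each entry (A^⊗3)_ij equals the minimum over all length-3 walks i = v_0 → v_1 → … → v_3 = j of Σ_t A[v_t][v_{t+1}]. For example, for (i, j) = (0, 1) we minimise over 4 possible intermediate vertex sequences; the minimum is 6, attained along the walk 0 → 1 → 1 → 1.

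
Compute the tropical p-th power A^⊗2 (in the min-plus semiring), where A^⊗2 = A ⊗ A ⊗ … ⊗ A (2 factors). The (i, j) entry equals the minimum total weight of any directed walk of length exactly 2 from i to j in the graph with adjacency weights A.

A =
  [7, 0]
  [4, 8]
A^⊗2 =
  [4, 7]
  [11, 4]

Each entry (A^⊗2)_ij equals the minimum over all length-2 walks i = v_0 → v_1 → … → v_2 = j of Σ_t A[v_t][v_{t+1}]. For example, for (i, j) = (0, 1) we minimise over 2 possible intermediate vertex sequences; the minimum is 7, attained along the walk 0 → 0 → 1.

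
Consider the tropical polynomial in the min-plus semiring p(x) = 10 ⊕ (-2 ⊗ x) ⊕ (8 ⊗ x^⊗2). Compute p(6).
p(6) = 4

A tropical monomial a ⊗ x^⊗i evaluates to a + i · x. Evaluating each term at x = 6:
  Term 0 contributes 10 + 0 · 6 = 10
  Term 1 contributes -2 + 1 · 6 = 4
  Term 2 contributes 8 + 2 · 6 = 20
p(6) = ⊕ of these = min[10, 4, 20] = 4.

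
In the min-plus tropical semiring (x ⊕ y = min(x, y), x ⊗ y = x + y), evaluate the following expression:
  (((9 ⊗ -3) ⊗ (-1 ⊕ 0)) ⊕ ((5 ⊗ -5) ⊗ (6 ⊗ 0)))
(((9 ⊗ -3) ⊗ (-1 ⊕ 0)) ⊕ ((5 ⊗ -5) ⊗ (6 ⊗ 0))) = 5

Expand innermost to outermost. Recall ⊕ takes the minimum of its arguments and ⊗ takes their sum. Working out the expression (((9 ⊗ -3) ⊗ (-1 ⊕ 0)) ⊕ ((5 ⊗ -5) ⊗ (6 ⊗ 0))) gives 5.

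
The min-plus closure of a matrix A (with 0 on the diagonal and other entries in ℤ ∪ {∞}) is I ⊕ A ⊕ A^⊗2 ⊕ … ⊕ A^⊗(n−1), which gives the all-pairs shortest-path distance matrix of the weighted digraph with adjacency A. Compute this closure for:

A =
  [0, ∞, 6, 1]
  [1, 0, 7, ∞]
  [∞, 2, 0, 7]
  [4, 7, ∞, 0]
Closure =
  [0, 8, 6, 1]
  [1, 0, 7, 2]
  [3, 2, 0, 4]
  [4, 7, 10, 0]

This is the Floyd-Warshall all-pairs shortest-path computation. For each intermediate vertex k = 0, 1, …, 3, update dist[i][j] ← min(dist[i][j], dist[i][k] + dist[k][j]). The final matrix gives, for each (i, j), the minimum total weight of any directed path from i to j (possibly empty when i = j).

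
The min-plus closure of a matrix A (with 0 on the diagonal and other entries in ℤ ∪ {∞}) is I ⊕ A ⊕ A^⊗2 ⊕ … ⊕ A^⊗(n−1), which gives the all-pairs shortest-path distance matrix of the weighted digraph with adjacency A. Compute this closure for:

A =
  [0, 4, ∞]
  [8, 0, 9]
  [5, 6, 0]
Closure =
  [0, 4, 13]
  [8, 0, 9]
  [5, 6, 0]

This is the Floyd-Warshall all-pairs shortest-path computation. For each intermediate vertex k = 0, 1, …, 2, update dist[i][j] ← min(dist[i][j], dist[i][k] + dist[k][j]). The final matrix gives, for each (i, j), the minimum total weight of any directed path from i to j (possibly empty when i = j).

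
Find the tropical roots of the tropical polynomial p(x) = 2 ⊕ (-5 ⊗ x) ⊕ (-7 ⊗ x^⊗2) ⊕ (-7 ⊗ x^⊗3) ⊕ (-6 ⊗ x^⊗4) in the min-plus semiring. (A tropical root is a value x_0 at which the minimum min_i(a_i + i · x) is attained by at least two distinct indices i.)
Roots: {-1, 0, 2, 7}

Each tropical root is a break point of the lower envelope of the lines y = a_i + i · x (there are 5 lines, with slopes 0, 1, ..., 4). Only the lines that attain the minimum somewhere contribute to roots; other lines are dominated. Here the surviving (envelope) indices are i = 4, i = 3, i = 2, i = 1, i = 0.
Intersections between consecutive envelope lines give the roots: for adjacent envelope indices i < j the intersection is x = (a_i − a_j) / (j − i). Reading off the sorted break points: {-1, 0, 2, 7}.
Verification: at each break x_0, at least two indices attain the minimum of min_i(a_i + i · x_0).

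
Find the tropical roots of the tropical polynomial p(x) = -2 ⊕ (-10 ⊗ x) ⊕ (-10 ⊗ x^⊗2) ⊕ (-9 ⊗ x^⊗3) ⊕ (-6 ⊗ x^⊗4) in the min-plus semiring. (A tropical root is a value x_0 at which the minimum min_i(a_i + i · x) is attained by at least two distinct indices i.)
Roots: {-3, -1, 0, 8}

Each tropical root is a break point of the lower envelope of the lines y = a_i + i · x (there are 5 lines, with slopes 0, 1, ..., 4). Only the lines that attain the minimum somewhere contribute to roots; other lines are dominated. Here the surviving (envelope) indices are i = 4, i = 3, i = 2, i = 1, i = 0.
Intersections between consecutive envelope lines give the roots: for adjacent envelope indices i < j the intersection is x = (a_i − a_j) / (j − i). Reading off the sorted break points: {-3, -1, 0, 8}.
Verification: at each break x_0, at least two indices attain the minimum of min_i(a_i + i · x_0).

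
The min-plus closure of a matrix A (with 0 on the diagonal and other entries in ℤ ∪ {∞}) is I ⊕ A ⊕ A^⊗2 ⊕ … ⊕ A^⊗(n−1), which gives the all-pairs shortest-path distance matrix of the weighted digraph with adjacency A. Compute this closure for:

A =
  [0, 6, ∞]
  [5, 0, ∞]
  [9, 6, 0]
Closure =
  [0, 6, ∞]
  [5, 0, ∞]
  [9, 6, 0]

This is the Floyd-Warshall all-pairs shortest-path computation. For each intermediate vertex k = 0, 1, …, 2, update dist[i][j] ← min(dist[i][j], dist[i][k] + dist[k][j]). The final matrix gives, for each (i, j), the minimum total weight of any directed path from i to j (possibly empty when i = j).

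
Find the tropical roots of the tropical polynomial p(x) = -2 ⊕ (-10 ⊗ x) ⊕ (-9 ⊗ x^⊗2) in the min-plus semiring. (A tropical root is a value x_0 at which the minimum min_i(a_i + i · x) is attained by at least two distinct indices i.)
Roots: {-1, 8}

Each tropical root is a break point of the lower envelope of the lines y = a_i + i · x (there are 3 lines, with slopes 0, 1, ..., 2). Only the lines that attain the minimum somewhere contribute to roots; other lines are dominated. Here the surviving (envelope) indices are i = 2, i = 1, i = 0.
Intersections between consecutive envelope lines give the roots: for adjacent envelope indices i < j the intersection is x = (a_i − a_j) / (j − i). Reading off the sorted break points: {-1, 8}.
Verification: at each break x_0, at least two indices attain the minimum of min_i(a_i + i · x_0).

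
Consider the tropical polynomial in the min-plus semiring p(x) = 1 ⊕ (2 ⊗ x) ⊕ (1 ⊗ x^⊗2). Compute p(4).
p(4) = 1

A tropical monomial a ⊗ x^⊗i evaluates to a + i · x. Evaluating each term at x = 4:
  Term 0 contributes 1 + 0 · 4 = 1
  Term 1 contributes 2 + 1 · 4 = 6
  Term 2 contributes 1 + 2 · 4 = 9
p(4) = ⊕ of these = min[1, 6, 9] = 1.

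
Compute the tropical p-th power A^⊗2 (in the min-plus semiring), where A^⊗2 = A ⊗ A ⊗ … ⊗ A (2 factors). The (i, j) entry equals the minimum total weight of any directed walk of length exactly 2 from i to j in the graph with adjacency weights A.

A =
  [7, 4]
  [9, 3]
A^⊗2 =
  [13, 7]
  [12, 6]

Each entry (A^⊗2)_ij equals the minimum over all length-2 walks i = v_0 → v_1 → … → v_2 = j of Σ_t A[v_t][v_{t+1}]. For example, for (i, j) = (0, 1) we minimise over 2 possible intermediate vertex sequences; the minimum is 7, attained along the walk 0 → 1 → 1.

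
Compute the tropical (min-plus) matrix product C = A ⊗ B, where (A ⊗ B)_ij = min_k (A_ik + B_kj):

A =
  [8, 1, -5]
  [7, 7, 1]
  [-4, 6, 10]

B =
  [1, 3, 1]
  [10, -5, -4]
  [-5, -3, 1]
A ⊗ B =
  [-10, -8, -4]
  [-4, -2, 2]
  [-3, -1, -3]

Apply the min-plus product entry-by-entry:
  C[0][0] = min over k of (A[0][0] + B[0][0] = 8 + 1 = 9, A[0][1] + B[1][0] = 1 + 10 = 11, A[0][2] + B[2][0] = -5 + -5 = -10) = -10 (attained at k = 2)
  C[0][1] = min over k of (A[0][0] + B[0][1] = 8 + 3 = 11, A[0][1] + B[1][1] = 1 + -5 = -4, A[0][2] + B[2][1] = -5 + -3 = -8) = -8 (attained at k = 2)
  C[0][2] = min over k of (A[0][0] + B[0][2] = 8 + 1 = 9, A[0][1] + B[1][2] = 1 + -4 = -3, A[0][2] + B[2][2] = -5 + 1 = -4) = -4 (attained at k = 2)
  C[1][0] = min over k of (A[1][0] + B[0][0] = 7 + 1 = 8, A[1][1] + B[1][0] = 7 + 10 = 17, A[1][2] + B[2][0] = 1 + -5 = -4) = -4 (attained at k = 2)
  C[1][1] = min over k of (A[1][0] + B[0][1] = 7 + 3 = 10, A[1][1] + B[1][1] = 7 + -5 = 2, A[1][2] + B[2][1] = 1 + -3 = -2) = -2 (attained at k = 2)
  C[1][2] = min over k of (A[1][0] + B[0][2] = 7 + 1 = 8, A[1][1] + B[1][2] = 7 + -4 = 3, A[1][2] + B[2][2] = 1 + 1 = 2) = 2 (attained at k = 2)
  C[2][0] = min over k of (A[2][0] + B[0][0] = -4 + 1 = -3, A[2][1] + B[1][0] = 6 + 10 = 16, A[2][2] + B[2][0] = 10 + -5 = 5) = -3 (attained at k = 0)
  C[2][1] = min over k of (A[2][0] + B[0][1] = -4 + 3 = -1, A[2][1] + B[1][1] = 6 + -5 = 1, A[2][2] + B[2][1] = 10 + -3 = 7) = -1 (attained at k = 0)
  C[2][2] = min over k of (A[2][0] + B[0][2] = -4 + 1 = -3, A[2][1] + B[1][2] = 6 + -4 = 2, A[2][2] + B[2][2] = 10 + 1 = 11) = -3 (attained at k = 0)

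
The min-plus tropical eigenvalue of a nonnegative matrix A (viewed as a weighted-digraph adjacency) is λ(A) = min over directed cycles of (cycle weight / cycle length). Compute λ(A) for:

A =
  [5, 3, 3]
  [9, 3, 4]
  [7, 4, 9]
λ(A) = 3

Enumerate directed cycles and compute their means (weight / length). Sample:
  cycle 0 → 0: weight = 5, length = 1, mean = 5/1 ≈ 5.000
  cycle 1 → 1: weight = 3, length = 1, mean = 3/1 ≈ 3.000
  cycle 2 → 2: weight = 9, length = 1, mean = 9/1 ≈ 9.000
  cycle 0 → 1 → 0: weight = 12, length = 2, mean = 12/2 ≈ 6.000
  cycle 0 → 2 → 0: weight = 10, length = 2, mean = 10/2 ≈ 5.000
  cycle 1 → 0 → 1: weight = 12, length = 2, mean = 12/2 ≈ 6.000
Minimum mean = 3.000, attained e.g. along the cycle 1 → 1 with weight 3 and length 1. So λ(A) = 3/1 = 3.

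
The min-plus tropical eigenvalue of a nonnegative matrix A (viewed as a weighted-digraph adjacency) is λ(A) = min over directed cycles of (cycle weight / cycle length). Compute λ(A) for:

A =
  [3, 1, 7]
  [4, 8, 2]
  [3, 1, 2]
λ(A) = 3/2

Enumerate directed cycles and compute their means (weight / length). Sample:
  cycle 0 → 0: weight = 3, length = 1, mean = 3/1 ≈ 3.000
  cycle 1 → 1: weight = 8, length = 1, mean = 8/1 ≈ 8.000
  cycle 2 → 2: weight = 2, length = 1, mean = 2/1 ≈ 2.000
  cycle 0 → 1 → 0: weight = 5, length = 2, mean = 5/2 ≈ 2.500
  cycle 0 → 2 → 0: weight = 10, length = 2, mean = 10/2 ≈ 5.000
  cycle 1 → 0 → 1: weight = 5, length = 2, mean = 5/2 ≈ 2.500
Minimum mean = 1.500, attained e.g. along the cycle 1 → 2 → 1 with weight 3 and length 2. So λ(A) = 3/2 = 3/2.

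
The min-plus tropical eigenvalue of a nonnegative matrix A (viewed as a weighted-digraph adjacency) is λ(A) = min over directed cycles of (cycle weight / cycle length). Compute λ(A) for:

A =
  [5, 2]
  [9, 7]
λ(A) = 5

Enumerate directed cycles and compute their means (weight / length). Sample:
  cycle 0 → 0: weight = 5, length = 1, mean = 5/1 ≈ 5.000
  cycle 1 → 1: weight = 7, length = 1, mean = 7/1 ≈ 7.000
  cycle 0 → 1 → 0: weight = 11, length = 2, mean = 11/2 ≈ 5.500
  cycle 1 → 0 → 1: weight = 11, length = 2, mean = 11/2 ≈ 5.500
Minimum mean = 5.000, attained e.g. along the cycle 0 → 0 with weight 5 and length 1. So λ(A) = 5/1 = 5.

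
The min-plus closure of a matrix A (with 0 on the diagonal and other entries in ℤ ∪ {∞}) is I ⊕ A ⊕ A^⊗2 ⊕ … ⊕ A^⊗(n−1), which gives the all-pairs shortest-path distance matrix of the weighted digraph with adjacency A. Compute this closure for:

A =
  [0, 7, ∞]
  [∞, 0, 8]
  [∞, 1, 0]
Closure =
  [0, 7, 15]
  [∞, 0, 8]
  [∞, 1, 0]

This is the Floyd-Warshall all-pairs shortest-path computation. For each intermediate vertex k = 0, 1, …, 2, update dist[i][j] ← min(dist[i][j], dist[i][k] + dist[k][j]). The final matrix gives, for each (i, j), the minimum total weight of any directed path from i to j (possibly empty when i = j).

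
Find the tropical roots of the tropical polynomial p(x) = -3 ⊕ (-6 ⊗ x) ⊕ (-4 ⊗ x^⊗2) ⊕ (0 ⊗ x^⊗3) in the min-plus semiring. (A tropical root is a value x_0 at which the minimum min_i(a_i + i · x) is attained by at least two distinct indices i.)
Roots: {-4, -2, 3}

Each tropical root is a break point of the lower envelope of the lines y = a_i + i · x (there are 4 lines, with slopes 0, 1, ..., 3). Only the lines that attain the minimum somewhere contribute to roots; other lines are dominated. Here the surviving (envelope) indices are i = 3, i = 2, i = 1, i = 0.
Intersections between consecutive envelope lines give the roots: for adjacent envelope indices i < j the intersection is x = (a_i − a_j) / (j − i). Reading off the sorted break points: {-4, -2, 3}.
Verification: at each break x_0, at least two indices attain the minimum of min_i(a_i + i · x_0).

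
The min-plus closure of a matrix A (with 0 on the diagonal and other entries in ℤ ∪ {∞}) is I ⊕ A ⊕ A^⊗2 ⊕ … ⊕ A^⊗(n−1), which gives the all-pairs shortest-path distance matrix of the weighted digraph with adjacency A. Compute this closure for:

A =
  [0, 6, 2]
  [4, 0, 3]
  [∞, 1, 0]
Closure =
  [0, 3, 2]
  [4, 0, 3]
  [5, 1, 0]

This is the Floyd-Warshall all-pairs shortest-path computation. For each intermediate vertex k = 0, 1, …, 2, update dist[i][j] ← min(dist[i][j], dist[i][k] + dist[k][j]). The final matrix gives, for each (i, j), the minimum total weight of any directed path from i to j (possibly empty when i = j).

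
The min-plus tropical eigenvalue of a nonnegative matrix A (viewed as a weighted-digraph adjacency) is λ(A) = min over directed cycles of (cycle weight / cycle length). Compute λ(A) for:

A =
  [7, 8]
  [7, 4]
λ(A) = 4

Enumerate directed cycles and compute their means (weight / length). Sample:
  cycle 0 → 0: weight = 7, length = 1, mean = 7/1 ≈ 7.000
  cycle 1 → 1: weight = 4, length = 1, mean = 4/1 ≈ 4.000
  cycle 0 → 1 → 0: weight = 15, length = 2, mean = 15/2 ≈ 7.500
  cycle 1 → 0 → 1: weight = 15, length = 2, mean = 15/2 ≈ 7.500
Minimum mean = 4.000, attained e.g. along the cycle 1 → 1 with weight 4 and length 1. So λ(A) = 4/1 = 4.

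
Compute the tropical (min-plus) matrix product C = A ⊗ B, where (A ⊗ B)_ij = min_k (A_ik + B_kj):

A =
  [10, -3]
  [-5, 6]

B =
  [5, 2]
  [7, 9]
A ⊗ B =
  [4, 6]
  [0, -3]

Apply the min-plus product entry-by-entry:
  C[0][0] = min over k of (A[0][0] + B[0][0] = 10 + 5 = 15, A[0][1] + B[1][0] = -3 + 7 = 4) = 4 (attained at k = 1)
  C[0][1] = min over k of (A[0][0] + B[0][1] = 10 + 2 = 12, A[0][1] + B[1][1] = -3 + 9 = 6) = 6 (attained at k = 1)
  C[1][0] = min over k of (A[1][0] + B[0][0] = -5 + 5 = 0, A[1][1] + B[1][0] = 6 + 7 = 13) = 0 (attained at k = 0)
  C[1][1] = min over k of (A[1][0] + B[0][1] = -5 + 2 = -3, A[1][1] + B[1][1] = 6 + 9 = 15) = -3 (attained at k = 0)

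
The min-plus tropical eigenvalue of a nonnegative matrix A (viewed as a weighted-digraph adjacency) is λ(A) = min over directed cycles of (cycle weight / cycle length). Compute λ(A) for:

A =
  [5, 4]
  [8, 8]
λ(A) = 5

Enumerate directed cycles and compute their means (weight / length). Sample:
  cycle 0 → 0: weight = 5, length = 1, mean = 5/1 ≈ 5.000
  cycle 1 → 1: weight = 8, length = 1, mean = 8/1 ≈ 8.000
  cycle 0 → 1 → 0: weight = 12, length = 2, mean = 12/2 ≈ 6.000
  cycle 1 → 0 → 1: weight = 12, length = 2, mean = 12/2 ≈ 6.000
Minimum mean = 5.000, attained e.g. along the cycle 0 → 0 with weight 5 and length 1. So λ(A) = 5/1 = 5.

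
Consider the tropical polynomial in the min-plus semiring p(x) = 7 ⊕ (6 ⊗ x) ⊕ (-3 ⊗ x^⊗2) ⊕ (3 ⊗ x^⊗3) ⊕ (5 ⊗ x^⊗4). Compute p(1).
p(1) = -1

A tropical monomial a ⊗ x^⊗i evaluates to a + i · x. Evaluating each term at x = 1:
  Term 0 contributes 7 + 0 · 1 = 7
  Term 1 contributes 6 + 1 · 1 = 7
  Term 2 contributes -3 + 2 · 1 = -1
  Term 3 contributes 3 + 3 · 1 = 6
  Term 4 contributes 5 + 4 · 1 = 9
p(1) = ⊕ of these = min[7, 7, -1, 6, 9] = -1.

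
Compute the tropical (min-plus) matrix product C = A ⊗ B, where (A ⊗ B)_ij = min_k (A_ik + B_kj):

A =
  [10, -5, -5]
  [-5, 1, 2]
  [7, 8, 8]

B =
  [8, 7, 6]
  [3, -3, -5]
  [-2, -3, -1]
A ⊗ B =
  [-7, -8, -10]
  [0, -2, -4]
  [6, 5, 3]

Apply the min-plus product entry-by-entry:
  C[0][0] = min over k of (A[0][0] + B[0][0] = 10 + 8 = 18, A[0][1] + B[1][0] = -5 + 3 = -2, A[0][2] + B[2][0] = -5 + -2 = -7) = -7 (attained at k = 2)
  C[0][1] = min over k of (A[0][0] + B[0][1] = 10 + 7 = 17, A[0][1] + B[1][1] = -5 + -3 = -8, A[0][2] + B[2][1] = -5 + -3 = -8) = -8 (attained at k = 1)
  C[0][2] = min over k of (A[0][0] + B[0][2] = 10 + 6 = 16, A[0][1] + B[1][2] = -5 + -5 = -10, A[0][2] + B[2][2] = -5 + -1 = -6) = -10 (attained at k = 1)
  C[1][0] = min over k of (A[1][0] + B[0][0] = -5 + 8 = 3, A[1][1] + B[1][0] = 1 + 3 = 4, A[1][2] + B[2][0] = 2 + -2 = 0) = 0 (attained at k = 2)
  C[1][1] = min over k of (A[1][0] + B[0][1] = -5 + 7 = 2, A[1][1] + B[1][1] = 1 + -3 = -2, A[1][2] + B[2][1] = 2 + -3 = -1) = -2 (attained at k = 1)
  C[1][2] = min over k of (A[1][0] + B[0][2] = -5 + 6 = 1, A[1][1] + B[1][2] = 1 + -5 = -4, A[1][2] + B[2][2] = 2 + -1 = 1) = -4 (attained at k = 1)
  C[2][0] = min over k of (A[2][0] + B[0][0] = 7 + 8 = 15, A[2][1] + B[1][0] = 8 + 3 = 11, A[2][2] + B[2][0] = 8 + -2 = 6) = 6 (attained at k = 2)
  C[2][1] = min over k of (A[2][0] + B[0][1] = 7 + 7 = 14, A[2][1] + B[1][1] = 8 + -3 = 5, A[2][2] + B[2][1] = 8 + -3 = 5) = 5 (attained at k = 1)
  C[2][2] = min over k of (A[2][0] + B[0][2] = 7 + 6 = 13, A[2][1] + B[1][2] = 8 + -5 = 3, A[2][2] + B[2][2] = 8 + -1 = 7) = 3 (attained at k = 1)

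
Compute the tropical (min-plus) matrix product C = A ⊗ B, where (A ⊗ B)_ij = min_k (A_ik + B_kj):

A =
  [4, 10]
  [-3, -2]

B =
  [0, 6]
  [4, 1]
A ⊗ B =
  [4, 10]
  [-3, -1]

Apply the min-plus product entry-by-entry:
  C[0][0] = min over k of (A[0][0] + B[0][0] = 4 + 0 = 4, A[0][1] + B[1][0] = 10 + 4 = 14) = 4 (attained at k = 0)
  C[0][1] = min over k of (A[0][0] + B[0][1] = 4 + 6 = 10, A[0][1] + B[1][1] = 10 + 1 = 11) = 10 (attained at k = 0)
  C[1][0] = min over k of (A[1][0] + B[0][0] = -3 + 0 = -3, A[1][1] + B[1][0] = -2 + 4 = 2) = -3 (attained at k = 0)
  C[1][1] = min over k of (A[1][0] + B[0][1] = -3 + 6 = 3, A[1][1] + B[1][1] = -2 + 1 = -1) = -1 (attained at k = 1)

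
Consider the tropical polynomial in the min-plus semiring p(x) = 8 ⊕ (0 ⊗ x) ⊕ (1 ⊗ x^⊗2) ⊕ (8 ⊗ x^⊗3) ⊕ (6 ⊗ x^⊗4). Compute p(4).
p(4) = 4

A tropical monomial a ⊗ x^⊗i evaluates to a + i · x. Evaluating each term at x = 4:
  Term 0 contributes 8 + 0 · 4 = 8
  Term 1 contributes 0 + 1 · 4 = 4
  Term 2 contributes 1 + 2 · 4 = 9
  Term 3 contributes 8 + 3 · 4 = 20
  Term 4 contributes 6 + 4 · 4 = 22
p(4) = ⊕ of these = min[8, 4, 9, 20, 22] = 4.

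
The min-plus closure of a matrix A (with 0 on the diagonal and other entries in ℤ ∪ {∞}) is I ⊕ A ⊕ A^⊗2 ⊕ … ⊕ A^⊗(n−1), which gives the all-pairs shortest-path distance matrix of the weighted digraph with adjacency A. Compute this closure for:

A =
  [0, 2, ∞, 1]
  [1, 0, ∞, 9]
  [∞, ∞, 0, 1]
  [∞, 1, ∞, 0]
Closure =
  [0, 2, ∞, 1]
  [1, 0, ∞, 2]
  [3, 2, 0, 1]
  [2, 1, ∞, 0]

This is the Floyd-Warshall all-pairs shortest-path computation. For each intermediate vertex k = 0, 1, …, 3, update dist[i][j] ← min(dist[i][j], dist[i][k] + dist[k][j]). The final matrix gives, for each (i, j), the minimum total weight of any directed path from i to j (possibly empty when i = j).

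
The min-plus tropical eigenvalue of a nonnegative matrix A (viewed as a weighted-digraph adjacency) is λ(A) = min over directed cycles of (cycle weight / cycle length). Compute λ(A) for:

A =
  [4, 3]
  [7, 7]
λ(A) = 4

Enumerate directed cycles and compute their means (weight / length). Sample:
  cycle 0 → 0: weight = 4, length = 1, mean = 4/1 ≈ 4.000
  cycle 1 → 1: weight = 7, length = 1, mean = 7/1 ≈ 7.000
  cycle 0 → 1 → 0: weight = 10, length = 2, mean = 10/2 ≈ 5.000
  cycle 1 → 0 → 1: weight = 10, length = 2, mean = 10/2 ≈ 5.000
Minimum mean = 4.000, attained e.g. along the cycle 0 → 0 with weight 4 and length 1. So λ(A) = 4/1 = 4.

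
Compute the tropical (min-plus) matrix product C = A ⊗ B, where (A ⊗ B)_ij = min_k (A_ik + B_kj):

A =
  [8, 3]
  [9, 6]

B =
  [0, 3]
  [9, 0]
A ⊗ B =
  [8, 3]
  [9, 6]

Apply the min-plus product entry-by-entry:
  C[0][0] = min over k of (A[0][0] + B[0][0] = 8 + 0 = 8, A[0][1] + B[1][0] = 3 + 9 = 12) = 8 (attained at k = 0)
  C[0][1] = min over k of (A[0][0] + B[0][1] = 8 + 3 = 11, A[0][1] + B[1][1] = 3 + 0 = 3) = 3 (attained at k = 1)
  C[1][0] = min over k of (A[1][0] + B[0][0] = 9 + 0 = 9, A[1][1] + B[1][0] = 6 + 9 = 15) = 9 (attained at k = 0)
  C[1][1] = min over k of (A[1][0] + B[0][1] = 9 + 3 = 12, A[1][1] + B[1][1] = 6 + 0 = 6) = 6 (attained at k = 1)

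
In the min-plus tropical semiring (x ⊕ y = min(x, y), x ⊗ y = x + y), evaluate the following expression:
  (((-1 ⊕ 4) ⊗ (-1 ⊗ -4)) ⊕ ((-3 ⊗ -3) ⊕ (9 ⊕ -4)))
(((-1 ⊕ 4) ⊗ (-1 ⊗ -4)) ⊕ ((-3 ⊗ -3) ⊕ (9 ⊕ -4))) = -6

Expand innermost to outermost. Recall ⊕ takes the minimum of its arguments and ⊗ takes their sum. Working out the expression (((-1 ⊕ 4) ⊗ (-1 ⊗ -4)) ⊕ ((-3 ⊗ -3) ⊕ (9 ⊕ -4))) gives -6.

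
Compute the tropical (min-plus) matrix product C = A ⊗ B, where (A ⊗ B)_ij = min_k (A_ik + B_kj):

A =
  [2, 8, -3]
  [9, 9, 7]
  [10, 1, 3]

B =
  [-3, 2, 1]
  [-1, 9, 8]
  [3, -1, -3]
A ⊗ B =
  [-1, -4, -6]
  [6, 6, 4]
  [0, 2, 0]

Apply the min-plus product entry-by-entry:
  C[0][0] = min over k of (A[0][0] + B[0][0] = 2 + -3 = -1, A[0][1] + B[1][0] = 8 + -1 = 7, A[0][2] + B[2][0] = -3 + 3 = 0) = -1 (attained at k = 0)
  C[0][1] = min over k of (A[0][0] + B[0][1] = 2 + 2 = 4, A[0][1] + B[1][1] = 8 + 9 = 17, A[0][2] + B[2][1] = -3 + -1 = -4) = -4 (attained at k = 2)
  C[0][2] = min over k of (A[0][0] + B[0][2] = 2 + 1 = 3, A[0][1] + B[1][2] = 8 + 8 = 16, A[0][2] + B[2][2] = -3 + -3 = -6) = -6 (attained at k = 2)
  C[1][0] = min over k of (A[1][0] + B[0][0] = 9 + -3 = 6, A[1][1] + B[1][0] = 9 + -1 = 8, A[1][2] + B[2][0] = 7 + 3 = 10) = 6 (attained at k = 0)
  C[1][1] = min over k of (A[1][0] + B[0][1] = 9 + 2 = 11, A[1][1] + B[1][1] = 9 + 9 = 18, A[1][2] + B[2][1] = 7 + -1 = 6) = 6 (attained at k = 2)
  C[1][2] = min over k of (A[1][0] + B[0][2] = 9 + 1 = 10, A[1][1] + B[1][2] = 9 + 8 = 17, A[1][2] + B[2][2] = 7 + -3 = 4) = 4 (attained at k = 2)
  C[2][0] = min over k of (A[2][0] + B[0][0] = 10 + -3 = 7, A[2][1] + B[1][0] = 1 + -1 = 0, A[2][2] + B[2][0] = 3 + 3 = 6) = 0 (attained at k = 1)
  C[2][1] = min over k of (A[2][0] + B[0][1] = 10 + 2 = 12, A[2][1] + B[1][1] = 1 + 9 = 10, A[2][2] + B[2][1] = 3 + -1 = 2) = 2 (attained at k = 2)
  C[2][2] = min over k of (A[2][0] + B[0][2] = 10 + 1 = 11, A[2][1] + B[1][2] = 1 + 8 = 9, A[2][2] + B[2][2] = 3 + -3 = 0) = 0 (attained at k = 2)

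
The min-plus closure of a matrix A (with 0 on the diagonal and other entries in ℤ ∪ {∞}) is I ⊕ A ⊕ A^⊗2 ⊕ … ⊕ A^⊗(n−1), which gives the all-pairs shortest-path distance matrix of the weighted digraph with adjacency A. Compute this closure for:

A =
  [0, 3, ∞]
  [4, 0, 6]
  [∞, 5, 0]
Closure =
  [0, 3, 9]
  [4, 0, 6]
  [9, 5, 0]

This is the Floyd-Warshall all-pairs shortest-path computation. For each intermediate vertex k = 0, 1, …, 2, update dist[i][j] ← min(dist[i][j], dist[i][k] + dist[k][j]). The final matrix gives, for each (i, j), the minimum total weight of any directed path from i to j (possibly empty when i = j).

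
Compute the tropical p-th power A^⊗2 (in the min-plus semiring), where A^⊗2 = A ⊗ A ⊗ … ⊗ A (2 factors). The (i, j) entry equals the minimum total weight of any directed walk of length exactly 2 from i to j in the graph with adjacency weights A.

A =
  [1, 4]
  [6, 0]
A^⊗2 =
  [2, 4]
  [6, 0]

Each entry (A^⊗2)_ij equals the minimum over all length-2 walks i = v_0 → v_1 → … → v_2 = j of Σ_t A[v_t][v_{t+1}]. For example, for (i, j) = (0, 1) we minimise over 2 possible intermediate vertex sequences; the minimum is 4, attained along the walk 0 → 1 → 1.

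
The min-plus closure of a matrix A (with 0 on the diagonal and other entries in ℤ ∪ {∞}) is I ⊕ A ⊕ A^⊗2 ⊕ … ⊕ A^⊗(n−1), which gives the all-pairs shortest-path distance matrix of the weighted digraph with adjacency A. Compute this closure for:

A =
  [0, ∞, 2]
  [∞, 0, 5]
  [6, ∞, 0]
Closure =
  [0, ∞, 2]
  [11, 0, 5]
  [6, ∞, 0]

This is the Floyd-Warshall all-pairs shortest-path computation. For each intermediate vertex k = 0, 1, …, 2, update dist[i][j] ← min(dist[i][j], dist[i][k] + dist[k][j]). The final matrix gives, for each (i, j), the minimum total weight of any directed path from i to j (possibly empty when i = j).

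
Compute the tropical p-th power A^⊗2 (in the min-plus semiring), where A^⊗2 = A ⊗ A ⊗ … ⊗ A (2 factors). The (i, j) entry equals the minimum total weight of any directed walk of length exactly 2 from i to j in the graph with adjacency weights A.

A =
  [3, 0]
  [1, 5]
A^⊗2 =
  [1, 3]
  [4, 1]

Each entry (A^⊗2)_ij equals the minimum over all length-2 walks i = v_0 → v_1 → … → v_2 = j of Σ_t A[v_t][v_{t+1}]. For example, for (i, j) = (0, 1) we minimise over 2 possible intermediate vertex sequences; the minimum is 3, attained along the walk 0 → 0 → 1.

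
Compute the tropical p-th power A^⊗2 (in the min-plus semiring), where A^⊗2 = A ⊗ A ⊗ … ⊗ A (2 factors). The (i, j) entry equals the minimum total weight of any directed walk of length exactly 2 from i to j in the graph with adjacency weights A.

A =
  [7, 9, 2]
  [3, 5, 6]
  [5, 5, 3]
A^⊗2 =
  [7, 7, 5]
  [8, 10, 5]
  [8, 8, 6]

Each entry (A^⊗2)_ij equals the minimum over all length-2 walks i = v_0 → v_1 → … → v_2 = j of Σ_t A[v_t][v_{t+1}]. For example, for (i, j) = (0, 2) we minimise over 3 possible intermediate vertex sequences; the minimum is 5, attained along the walk 0 → 2 → 2.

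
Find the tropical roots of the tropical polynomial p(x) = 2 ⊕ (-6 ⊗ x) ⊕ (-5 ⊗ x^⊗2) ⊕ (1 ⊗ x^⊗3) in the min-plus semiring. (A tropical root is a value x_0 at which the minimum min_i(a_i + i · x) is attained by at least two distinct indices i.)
Roots: {-6, -1, 8}

Each tropical root is a break point of the lower envelope of the lines y = a_i + i · x (there are 4 lines, with slopes 0, 1, ..., 3). Only the lines that attain the minimum somewhere contribute to roots; other lines are dominated. Here the surviving (envelope) indices are i = 3, i = 2, i = 1, i = 0.
Intersections between consecutive envelope lines give the roots: for adjacent envelope indices i < j the intersection is x = (a_i − a_j) / (j − i). Reading off the sorted break points: {-6, -1, 8}.
Verification: at each break x_0, at least two indices attain the minimum of min_i(a_i + i · x_0).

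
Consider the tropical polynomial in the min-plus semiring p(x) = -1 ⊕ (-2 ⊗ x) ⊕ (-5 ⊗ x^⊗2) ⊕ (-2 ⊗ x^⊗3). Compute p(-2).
p(-2) = -9

A tropical monomial a ⊗ x^⊗i evaluates to a + i · x. Evaluating each term at x = -2:
  Term 0 contributes -1 + 0 · -2 = -1
  Term 1 contributes -2 + 1 · -2 = -4
  Term 2 contributes -5 + 2 · -2 = -9
  Term 3 contributes -2 + 3 · -2 = -8
p(-2) = ⊕ of these = min[-1, -4, -9, -8] = -9.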